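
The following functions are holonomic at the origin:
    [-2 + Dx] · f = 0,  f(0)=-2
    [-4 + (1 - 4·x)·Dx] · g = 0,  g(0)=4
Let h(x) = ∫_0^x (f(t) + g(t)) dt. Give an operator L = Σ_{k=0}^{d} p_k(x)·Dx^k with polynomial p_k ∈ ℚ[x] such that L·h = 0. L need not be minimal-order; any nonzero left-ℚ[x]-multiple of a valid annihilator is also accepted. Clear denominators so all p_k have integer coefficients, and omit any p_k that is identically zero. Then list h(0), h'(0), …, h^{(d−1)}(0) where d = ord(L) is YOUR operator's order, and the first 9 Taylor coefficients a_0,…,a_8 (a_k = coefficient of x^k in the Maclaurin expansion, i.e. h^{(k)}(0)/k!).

L = (24 + 32·x)·Dx + (-14 - 16·x + 32·x^2)·Dx^2 + (1 - 16·x^2)·Dx^3  (order 3).
h: a_k = 0, 2, 6, 20, 190/3, 3068/15, 30716/45, 737272/315, 2580478/315, …
ICs: h(0) = 0, h′(0) = 2, h′′(0) = 12.

f: a_k = -2, -4, -4, -8/3, -4/3, -8/15, -8/45, -16/315, -4/315, …
g: a_k = 4, 16, 64, 256, 1024, 4096, 16384, 65536, 262144, …
f+g: L₀ = lclm(L_f,L_g), ord ≤ 1+1.
Integrate: L := L₀·Dx.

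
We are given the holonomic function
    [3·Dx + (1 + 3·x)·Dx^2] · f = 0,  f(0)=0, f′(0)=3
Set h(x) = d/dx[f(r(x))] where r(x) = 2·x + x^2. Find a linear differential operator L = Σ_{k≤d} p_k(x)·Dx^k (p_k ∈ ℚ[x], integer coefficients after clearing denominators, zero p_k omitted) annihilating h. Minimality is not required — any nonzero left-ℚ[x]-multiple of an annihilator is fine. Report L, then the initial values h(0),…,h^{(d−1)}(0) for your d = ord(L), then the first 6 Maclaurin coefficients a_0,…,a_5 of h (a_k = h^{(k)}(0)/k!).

f: a_k = 0, 3, -9/2, 9, -81/4, 243/5, …
f∘r: x↦r, Dx↦Dx/r' in L_f ⇒ L₀.
h=h₀': d/dx-closure on L₀ ⇒ L.
L = (5 + 6·x + 3·x^2) + (1 + 7·x + 9·x^2 + 3·x^3)·Dx  (order 1).
h: a_k = 6, -30, 162, -882, 4806, -26190, …
ICs: h(0) = 6.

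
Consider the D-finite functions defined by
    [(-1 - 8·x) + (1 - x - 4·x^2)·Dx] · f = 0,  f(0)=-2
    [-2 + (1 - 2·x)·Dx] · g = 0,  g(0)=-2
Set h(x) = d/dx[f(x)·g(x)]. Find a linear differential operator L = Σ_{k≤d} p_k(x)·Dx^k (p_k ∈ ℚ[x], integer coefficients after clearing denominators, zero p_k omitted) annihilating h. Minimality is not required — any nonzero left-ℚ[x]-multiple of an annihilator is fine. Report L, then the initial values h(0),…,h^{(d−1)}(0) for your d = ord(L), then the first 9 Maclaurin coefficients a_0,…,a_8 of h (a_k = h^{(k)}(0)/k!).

f: a_k = -2, -2, -10, -18, -58, -130, -362, -882, -2330, …
g: a_k = -2, -4, -8, -16, -32, -64, -128, -256, -512, …
Sym-product of L_f,L_g gives L₀ (≤ ord 1).
h=h₀': d/dx-closure on L₀ ⇒ L.
L = (22 - 12·x - 120·x^2 - 256·x^3 + 768·x^4) + (-3 + 5·x + 42·x^2 - 88·x^3 - 80·x^4 + 192·x^5)·Dx  (order 1).
h: a_k = 12, 88, 372, 1456, 4940, 16200, 50148, 151904, 447228, …
ICs: h(0) = 12.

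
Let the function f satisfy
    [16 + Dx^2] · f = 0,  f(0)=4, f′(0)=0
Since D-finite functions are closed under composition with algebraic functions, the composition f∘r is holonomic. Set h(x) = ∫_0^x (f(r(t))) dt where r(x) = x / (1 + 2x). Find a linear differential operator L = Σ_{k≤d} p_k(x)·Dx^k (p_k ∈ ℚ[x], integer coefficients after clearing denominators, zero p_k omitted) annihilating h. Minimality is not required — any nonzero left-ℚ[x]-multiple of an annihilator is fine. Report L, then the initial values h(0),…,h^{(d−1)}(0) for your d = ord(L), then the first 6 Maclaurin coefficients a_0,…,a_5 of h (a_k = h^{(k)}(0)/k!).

f: a_k = 4, 0, -32, 0, 128/3, 0, …
Substitute x→r, Dx→(1/r')Dx; clear ⇒ L₀.
h=∫₀ˣh₀: take L = L₀·Dx.
L = 16·Dx + (4 + 24·x + 48·x^2 + 32·x^3)·Dx^2 + (1 + 8·x + 24·x^2 + 32·x^3 + 16·x^4)·Dx^3  (order 3).
h: a_k = 0, 4, 0, -32/3, 32, -1024/15, …
ICs: h(0) = 0, h′(0) = 4, h′′(0) = 0.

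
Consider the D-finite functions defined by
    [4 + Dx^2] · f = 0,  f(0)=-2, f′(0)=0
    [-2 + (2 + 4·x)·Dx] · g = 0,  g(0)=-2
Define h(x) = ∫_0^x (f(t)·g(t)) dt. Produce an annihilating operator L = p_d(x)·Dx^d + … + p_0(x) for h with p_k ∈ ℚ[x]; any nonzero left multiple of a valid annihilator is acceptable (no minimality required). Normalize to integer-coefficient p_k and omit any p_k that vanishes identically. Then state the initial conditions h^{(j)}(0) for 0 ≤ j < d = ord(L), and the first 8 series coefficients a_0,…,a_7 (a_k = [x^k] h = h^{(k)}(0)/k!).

L = (7 + 16·x + 16·x^2)·Dx + (-2 - 4·x)·Dx^2 + (1 + 4·x + 4·x^2)·Dx^3  (order 3).
h: a_k = 0, 4, 2, -10/3, -3/2, 5/6, 13/36, -349/1260, …
ICs: h(0) = 0, h′(0) = 4, h′′(0) = 4.

f: a_k = -2, 0, 4, 0, -4/3, 0, 8/45, 0, …
g: a_k = -2, -2, 1, -1, 5/4, -7/4, 21/8, -33/8, …
Product ⇒ symmetric product L₀, ord ≤ 2.
h=∫₀ˣh₀: take L = L₀·Dx.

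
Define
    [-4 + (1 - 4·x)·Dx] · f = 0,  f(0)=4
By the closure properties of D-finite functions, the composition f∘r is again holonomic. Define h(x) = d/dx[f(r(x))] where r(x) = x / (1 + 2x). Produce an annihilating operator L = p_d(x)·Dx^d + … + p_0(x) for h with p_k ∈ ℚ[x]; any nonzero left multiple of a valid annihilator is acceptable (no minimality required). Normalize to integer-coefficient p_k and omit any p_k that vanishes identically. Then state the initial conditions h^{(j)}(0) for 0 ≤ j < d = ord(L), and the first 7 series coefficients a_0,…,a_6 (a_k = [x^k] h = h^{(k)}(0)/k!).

L = 4 + (-1 + 2·x)·Dx  (order 1).
h: a_k = 16, 64, 192, 512, 1280, 3072, 7168, …
ICs: h(0) = 16.

f: a_k = 4, 16, 64, 256, 1024, 4096, 16384, …
h₀=f(r): pull back L_f along r ⇒ L₀.
Derive L from L₀ (diff closure).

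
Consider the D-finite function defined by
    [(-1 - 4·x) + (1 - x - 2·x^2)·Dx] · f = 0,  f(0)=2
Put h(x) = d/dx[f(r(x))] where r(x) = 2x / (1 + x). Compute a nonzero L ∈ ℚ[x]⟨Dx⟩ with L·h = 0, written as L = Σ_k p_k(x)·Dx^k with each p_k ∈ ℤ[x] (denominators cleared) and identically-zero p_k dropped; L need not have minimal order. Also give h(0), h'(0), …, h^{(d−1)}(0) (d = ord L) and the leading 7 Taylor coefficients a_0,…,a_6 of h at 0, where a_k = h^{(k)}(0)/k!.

f: a_k = 2, 2, 6, 10, 22, 42, 86, …
f∘r: x↦r, Dx↦Dx/r' in L_f ⇒ L₀.
Differentiate: ansatz ord ≤ ord L₀ ⇒ L.
L = (10 + 54·x + 270·x^2 + 162·x^3) + (-1 - 10·x + 90·x^3 + 81·x^4)·Dx  (order 1).
h: a_k = 4, 40, 108, 720, 1620, 9720, 20412, …
ICs: h(0) = 4.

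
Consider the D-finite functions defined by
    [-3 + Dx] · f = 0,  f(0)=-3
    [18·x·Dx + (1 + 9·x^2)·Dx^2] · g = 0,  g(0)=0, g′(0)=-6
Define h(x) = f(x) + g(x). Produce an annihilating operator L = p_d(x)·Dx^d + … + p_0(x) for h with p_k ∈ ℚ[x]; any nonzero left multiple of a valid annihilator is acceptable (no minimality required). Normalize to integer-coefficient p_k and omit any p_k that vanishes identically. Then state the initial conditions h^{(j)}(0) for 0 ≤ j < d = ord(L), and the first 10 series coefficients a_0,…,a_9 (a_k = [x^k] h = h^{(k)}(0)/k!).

f: a_k = -3, -9, -27/2, -27/2, -81/8, -243/40, -243/80, -729/560, -2187/4480, -729/4480, …
g: a_k = 0, -6, 0, 18, 0, -486/5, 0, 4374/7, 0, -4374, …
Sum ⇒ L₀ = lclm(L_f,L_g) in ℚ(x)⟨Dx⟩.
L = (18 - 108·x - 162·x^2)·Dx + (-9 + 27·x + 27·x^2 - 81·x^3)·Dx^2 + (1 + 3·x + 9·x^2 + 27·x^3)·Dx^3  (order 3).
h: a_k = -3, -15, -27/2, 9/2, -81/8, -4131/40, -243/80, 349191/560, -2187/4480, -19596249/4480, …
ICs: h(0) = -3, h′(0) = -15, h′′(0) = -27.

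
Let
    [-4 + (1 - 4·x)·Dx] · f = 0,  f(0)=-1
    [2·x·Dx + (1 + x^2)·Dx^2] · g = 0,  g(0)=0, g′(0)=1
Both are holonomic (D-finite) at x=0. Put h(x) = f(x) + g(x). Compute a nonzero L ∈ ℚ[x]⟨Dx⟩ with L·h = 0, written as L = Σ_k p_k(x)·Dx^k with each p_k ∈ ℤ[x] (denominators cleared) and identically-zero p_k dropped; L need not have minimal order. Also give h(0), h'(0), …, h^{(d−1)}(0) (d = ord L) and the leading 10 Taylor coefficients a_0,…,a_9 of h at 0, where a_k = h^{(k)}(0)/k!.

f: a_k = -1, -4, -16, -64, -256, -1024, -4096, -16384, -65536, -262144, …
g: a_k = 0, 1, 0, -1/3, 0, 1/5, 0, -1/7, 0, 1/9, …
Sum ⇒ L₀ = lclm(L_f,L_g) in ℚ(x)⟨Dx⟩.
L = (-8 + 128·x + 24·x^2)·Dx + (49 - 8·x + 109·x^2 + 24·x^3)·Dx^2 + (-4 + 15·x + 15·x^3 + 4·x^4)·Dx^3  (order 3).
h: a_k = -1, -3, -16, -193/3, -256, -5119/5, -4096, -114689/7, -65536, -2359295/9, …
ICs: h(0) = -1, h′(0) = -3, h′′(0) = -32.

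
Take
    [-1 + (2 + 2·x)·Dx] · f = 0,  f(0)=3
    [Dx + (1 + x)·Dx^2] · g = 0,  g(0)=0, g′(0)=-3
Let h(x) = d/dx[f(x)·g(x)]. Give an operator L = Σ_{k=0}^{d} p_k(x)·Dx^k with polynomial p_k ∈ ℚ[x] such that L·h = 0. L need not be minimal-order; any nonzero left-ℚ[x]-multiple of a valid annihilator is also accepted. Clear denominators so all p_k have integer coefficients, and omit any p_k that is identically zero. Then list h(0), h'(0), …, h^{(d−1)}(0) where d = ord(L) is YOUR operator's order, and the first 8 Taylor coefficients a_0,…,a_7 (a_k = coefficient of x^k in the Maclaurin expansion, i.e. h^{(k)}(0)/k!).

f: a_k = 3, 3/2, -3/8, 3/16, -15/128, 21/256, -63/1024, 99/2048, …
g: a_k = 0, -3, 3/2, -1, 3/4, -3/5, 1/2, -3/7, …
Product ⇒ symmetric product L₀, ord ≤ 2.
h=h₀': d/dx-closure on L₀ ⇒ L.
L = 1 + (8 + 8·x)·Dx + (4 + 8·x + 4·x^2)·Dx^2  (order 2).
h: a_k = -9, 0, 9/8, -3/2, 213/128, -279/160, 9129/5120, -8067/4480, …
ICs: h(0) = -9, h′(0) = 0.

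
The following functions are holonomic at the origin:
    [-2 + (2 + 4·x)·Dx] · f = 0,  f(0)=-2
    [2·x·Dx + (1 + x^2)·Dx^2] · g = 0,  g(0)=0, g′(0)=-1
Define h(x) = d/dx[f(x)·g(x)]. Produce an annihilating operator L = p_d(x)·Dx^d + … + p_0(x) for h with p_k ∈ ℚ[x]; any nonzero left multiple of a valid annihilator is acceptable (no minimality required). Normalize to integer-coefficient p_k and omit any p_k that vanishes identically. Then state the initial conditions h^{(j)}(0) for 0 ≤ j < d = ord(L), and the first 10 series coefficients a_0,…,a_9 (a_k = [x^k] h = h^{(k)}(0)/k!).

L = (-1 + 20·x + 20·x^2 - 12·x^3 - 3·x^4) + (8 + 30·x + 54·x^2 + 34·x^3 - 42·x^4 - 12·x^5)·Dx + (3 + 10·x + 6·x^2 - 2·x^3 - x^4 - 12·x^5 - 4·x^6)·Dx^2  (order 2).
h: a_k = 2, 4, -5, 4/3, -31/12, 109/10, -2263/120, 2903/105, -23035/448, 206161/2016, …
ICs: h(0) = 2, h′(0) = 4.

f: a_k = -2, -2, 1, -1, 5/4, -7/4, 21/8, -33/8, 429/64, -715/64, …
g: a_k = 0, -1, 0, 1/3, 0, -1/5, 0, 1/7, 0, -1/9, …
Product ⇒ symmetric product L₀, ord ≤ 2.
h=h₀': d/dx-closure on L₀ ⇒ L.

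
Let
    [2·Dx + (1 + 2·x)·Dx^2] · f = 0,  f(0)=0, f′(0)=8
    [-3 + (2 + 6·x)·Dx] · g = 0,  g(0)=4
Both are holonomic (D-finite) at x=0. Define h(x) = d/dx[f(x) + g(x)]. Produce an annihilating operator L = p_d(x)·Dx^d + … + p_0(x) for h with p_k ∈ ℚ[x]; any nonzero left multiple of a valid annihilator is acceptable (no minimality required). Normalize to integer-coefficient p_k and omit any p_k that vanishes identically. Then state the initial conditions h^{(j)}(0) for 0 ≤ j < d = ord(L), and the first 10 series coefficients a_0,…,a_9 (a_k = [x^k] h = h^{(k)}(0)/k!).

L = (-6 + 36·x) + (5 + 84·x + 180·x^2)·Dx + (2 + 22·x + 72·x^2 + 72·x^3)·Dx^2  (order 2).
h: a_k = 14, -25, 209/4, -917/8, 16697/64, -78695/128, 767341/512, -3863245/1024, 160214537/16384, -851958323/32768, …
ICs: h(0) = 14, h′(0) = -25.

f: a_k = 0, 8, -8, 32/3, -16, 128/5, -128/3, 512/7, -128, 2048/9, …
g: a_k = 4, 6, -9/2, 27/4, -405/32, 1701/64, -15309/256, 72171/512, -2814669/8192, 14073345/16384, …
L₀ := lclm(L_f,L_g); ord L₀ ≤ 2+1.
h=h₀': d/dx-closure on L₀ ⇒ L.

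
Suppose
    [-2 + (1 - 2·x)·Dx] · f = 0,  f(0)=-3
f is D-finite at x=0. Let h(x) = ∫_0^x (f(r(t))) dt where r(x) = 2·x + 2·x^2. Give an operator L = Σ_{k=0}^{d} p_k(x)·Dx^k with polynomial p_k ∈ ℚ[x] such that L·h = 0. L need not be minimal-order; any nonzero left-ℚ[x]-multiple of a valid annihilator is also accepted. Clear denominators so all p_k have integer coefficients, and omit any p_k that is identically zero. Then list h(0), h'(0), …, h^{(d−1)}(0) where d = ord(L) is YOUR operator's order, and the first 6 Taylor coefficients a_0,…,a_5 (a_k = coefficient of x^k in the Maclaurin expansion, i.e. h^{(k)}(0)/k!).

f: a_k = -3, -6, -12, -24, -48, -96, …
L₀ from L_f via x↦r, Dx↦r'^{-1}Dx.
Integrate: L := L₀·Dx.
L = (4 + 8·x)·Dx + (-1 + 4·x + 4·x^2)·Dx^2  (order 2).
h: a_k = 0, -3, -6, -20, -72, -1392/5, …
ICs: h(0) = 0, h′(0) = -3.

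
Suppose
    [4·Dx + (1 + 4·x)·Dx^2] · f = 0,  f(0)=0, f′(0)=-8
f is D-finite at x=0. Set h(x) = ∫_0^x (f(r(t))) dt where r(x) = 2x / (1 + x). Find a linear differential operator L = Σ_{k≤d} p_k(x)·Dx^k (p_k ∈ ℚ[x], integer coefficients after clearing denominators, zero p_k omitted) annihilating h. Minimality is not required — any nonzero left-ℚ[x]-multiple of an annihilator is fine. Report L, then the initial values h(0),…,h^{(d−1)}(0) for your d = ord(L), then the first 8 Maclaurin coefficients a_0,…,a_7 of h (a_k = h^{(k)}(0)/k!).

L = (10 + 18·x)·Dx^2 + (1 + 10·x + 9·x^2)·Dx^3  (order 3).
h: a_k = 0, 0, -8, 80/3, -364/3, 656, -59048/15, 75920/3, …
ICs: h(0) = 0, h′(0) = 0, h′′(0) = -16.

f: a_k = 0, -8, 16, -128/3, 128, -2048/5, 4096/3, -32768/7, …
Substitute x→r, Dx→(1/r')Dx; clear ⇒ L₀.
∫: right-multiply L₀ by Dx.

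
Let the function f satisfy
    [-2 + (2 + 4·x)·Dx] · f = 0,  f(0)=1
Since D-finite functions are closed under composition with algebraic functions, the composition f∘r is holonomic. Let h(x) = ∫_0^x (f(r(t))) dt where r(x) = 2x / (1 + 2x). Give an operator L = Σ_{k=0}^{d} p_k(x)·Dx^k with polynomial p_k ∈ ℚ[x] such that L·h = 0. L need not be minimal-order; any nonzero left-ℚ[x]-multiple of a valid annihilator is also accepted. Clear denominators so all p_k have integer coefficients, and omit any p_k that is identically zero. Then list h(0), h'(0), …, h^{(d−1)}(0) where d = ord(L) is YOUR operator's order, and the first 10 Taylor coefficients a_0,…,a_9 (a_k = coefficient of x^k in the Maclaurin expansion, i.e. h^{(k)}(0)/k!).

L = -2·Dx + (1 + 8·x + 12·x^2)·Dx^2  (order 2).
h: a_k = 0, 1, 1, -2, 5, -74/5, 50, -1308/7, 753, -3210, …
ICs: h(0) = 0, h′(0) = 1.

f: a_k = 1, 1, -1/2, 1/2, -5/8, 7/8, -21/16, 33/16, -429/128, 715/128, …
f∘r: x↦r, Dx↦Dx/r' in L_f ⇒ L₀.
Integrate: L := L₀·Dx.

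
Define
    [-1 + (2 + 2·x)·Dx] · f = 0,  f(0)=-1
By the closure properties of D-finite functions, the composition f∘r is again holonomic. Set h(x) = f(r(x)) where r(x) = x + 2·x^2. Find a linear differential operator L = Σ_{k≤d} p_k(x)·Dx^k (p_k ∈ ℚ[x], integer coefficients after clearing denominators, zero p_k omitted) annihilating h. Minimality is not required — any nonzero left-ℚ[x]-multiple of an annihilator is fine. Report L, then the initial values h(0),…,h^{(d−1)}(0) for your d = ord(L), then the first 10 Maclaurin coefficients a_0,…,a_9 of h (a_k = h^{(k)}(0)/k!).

L = (-1 - 4·x) + (2 + 2·x + 4·x^2)·Dx  (order 1).
h: a_k = -1, -1/2, -7/8, 7/16, 21/128, -119/256, 189/1024, 791/2048, -17843/32768, -4011/65536, …
ICs: h(0) = -1.

f: a_k = -1, -1/2, 1/8, -1/16, 5/128, -7/256, 21/1024, -33/2048, 429/32768, -715/65536, …
L₀ from L_f via x↦r, Dx↦r'^{-1}Dx.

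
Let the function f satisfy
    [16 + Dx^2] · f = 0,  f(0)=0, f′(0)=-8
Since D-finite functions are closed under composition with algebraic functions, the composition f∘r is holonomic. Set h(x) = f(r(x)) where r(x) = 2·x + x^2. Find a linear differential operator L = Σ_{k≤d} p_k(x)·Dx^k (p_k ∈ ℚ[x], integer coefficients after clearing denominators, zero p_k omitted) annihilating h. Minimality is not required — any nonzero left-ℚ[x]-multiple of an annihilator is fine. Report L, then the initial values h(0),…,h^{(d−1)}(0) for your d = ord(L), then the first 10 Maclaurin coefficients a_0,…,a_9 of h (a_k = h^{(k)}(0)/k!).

L = (64 + 192·x + 192·x^2 + 64·x^3) - Dx + (1 + x)·Dx^2  (order 2).
h: a_k = 0, -16, -8, 512/3, 256, -6272/15, -1344, -167936/315, 100352/45, 9805312/2835, …
ICs: h(0) = 0, h′(0) = -16.

f: a_k = 0, -8, 0, 64/3, 0, -256/15, 0, 2048/315, 0, -4096/2835, …
f∘r: x↦r, Dx↦Dx/r' in L_f ⇒ L₀.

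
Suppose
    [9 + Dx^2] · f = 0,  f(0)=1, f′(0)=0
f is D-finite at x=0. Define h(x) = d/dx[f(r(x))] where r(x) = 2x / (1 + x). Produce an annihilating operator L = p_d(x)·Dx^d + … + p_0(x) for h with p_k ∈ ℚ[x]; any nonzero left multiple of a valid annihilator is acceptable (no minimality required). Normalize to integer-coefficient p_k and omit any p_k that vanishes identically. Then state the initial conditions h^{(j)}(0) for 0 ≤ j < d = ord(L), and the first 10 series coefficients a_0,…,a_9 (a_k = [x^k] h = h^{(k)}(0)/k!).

f: a_k = 1, 0, -9/2, 0, 27/8, 0, -81/80, 0, 729/4480, 0, …
Change of var in L_f (x↦r) gives L₀.
h=h₀': d/dx-closure on L₀ ⇒ L.
L = (42 + 12·x + 6·x^2) + (6 + 18·x + 18·x^2 + 6·x^3)·Dx + (1 + 4·x + 6·x^2 + 4·x^3 + x^4)·Dx^2  (order 2).
h: a_k = 0, -36, 108, 0, -720, 11556/5, -20412/5, 24912/7, 130896/35, -807732/35, …
ICs: h(0) = 0, h′(0) = -36.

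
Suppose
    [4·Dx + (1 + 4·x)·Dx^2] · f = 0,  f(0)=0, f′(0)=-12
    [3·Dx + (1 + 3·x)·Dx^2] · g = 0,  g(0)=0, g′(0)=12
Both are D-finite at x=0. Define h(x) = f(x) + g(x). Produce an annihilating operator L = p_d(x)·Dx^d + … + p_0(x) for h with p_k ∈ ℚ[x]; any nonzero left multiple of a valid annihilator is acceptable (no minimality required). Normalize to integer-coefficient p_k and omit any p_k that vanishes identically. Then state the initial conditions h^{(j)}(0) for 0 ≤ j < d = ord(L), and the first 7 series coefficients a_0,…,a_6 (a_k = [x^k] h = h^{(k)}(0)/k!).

L = 24·Dx + (14 + 48·x)·Dx^2 + (1 + 7·x + 12·x^2)·Dx^3  (order 3).
h: a_k = 0, 0, 6, -28, 111, -420, 1562, …
ICs: h(0) = 0, h′(0) = 0, h′′(0) = 12.

f: a_k = 0, -12, 24, -64, 192, -3072/5, 2048, …
g: a_k = 0, 12, -18, 36, -81, 972/5, -486, …
Sum ⇒ L₀ = lclm(L_f,L_g) in ℚ(x)⟨Dx⟩.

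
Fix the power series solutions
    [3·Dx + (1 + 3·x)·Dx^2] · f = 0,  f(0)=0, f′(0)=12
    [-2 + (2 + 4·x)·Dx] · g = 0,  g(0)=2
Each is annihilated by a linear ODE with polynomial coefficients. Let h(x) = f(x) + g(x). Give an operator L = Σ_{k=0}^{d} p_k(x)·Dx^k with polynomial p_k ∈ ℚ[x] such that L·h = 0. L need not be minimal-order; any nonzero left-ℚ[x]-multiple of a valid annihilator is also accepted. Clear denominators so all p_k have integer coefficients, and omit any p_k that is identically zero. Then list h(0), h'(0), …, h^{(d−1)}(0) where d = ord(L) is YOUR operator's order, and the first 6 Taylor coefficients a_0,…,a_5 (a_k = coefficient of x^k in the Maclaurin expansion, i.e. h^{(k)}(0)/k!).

f: a_k = 0, 12, -18, 36, -81, 972/5, …
g: a_k = 2, 2, -1, 1, -5/4, 7/4, …
Weyl lclm of L_f,L_g ⇒ L₀ (ord ≤ 3).
L = (18 + 18·x)·Dx + (30 + 108·x + 90·x^2)·Dx^2 + (4 + 26·x + 54·x^2 + 36·x^3)·Dx^3  (order 3).
h: a_k = 2, 14, -19, 37, -329/4, 3923/20, …
ICs: h(0) = 2, h′(0) = 14, h′′(0) = -38.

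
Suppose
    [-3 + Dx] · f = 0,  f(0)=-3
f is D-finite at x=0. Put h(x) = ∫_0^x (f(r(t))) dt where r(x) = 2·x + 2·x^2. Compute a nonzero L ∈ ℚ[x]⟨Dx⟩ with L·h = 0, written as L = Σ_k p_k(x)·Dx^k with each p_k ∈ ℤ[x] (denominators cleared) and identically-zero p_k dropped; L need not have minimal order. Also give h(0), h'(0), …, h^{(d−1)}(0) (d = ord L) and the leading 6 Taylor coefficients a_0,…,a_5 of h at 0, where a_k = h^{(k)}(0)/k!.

L = (-6 - 12·x)·Dx + Dx^2  (order 2).
h: a_k = 0, -3, -9, -24, -54, -108, …
ICs: h(0) = 0, h′(0) = -3.

f: a_k = -3, -9, -27/2, -27/2, -81/8, -243/40, …
L₀ from L_f via x↦r, Dx↦r'^{-1}Dx.
Integrate: L := L₀·Dx.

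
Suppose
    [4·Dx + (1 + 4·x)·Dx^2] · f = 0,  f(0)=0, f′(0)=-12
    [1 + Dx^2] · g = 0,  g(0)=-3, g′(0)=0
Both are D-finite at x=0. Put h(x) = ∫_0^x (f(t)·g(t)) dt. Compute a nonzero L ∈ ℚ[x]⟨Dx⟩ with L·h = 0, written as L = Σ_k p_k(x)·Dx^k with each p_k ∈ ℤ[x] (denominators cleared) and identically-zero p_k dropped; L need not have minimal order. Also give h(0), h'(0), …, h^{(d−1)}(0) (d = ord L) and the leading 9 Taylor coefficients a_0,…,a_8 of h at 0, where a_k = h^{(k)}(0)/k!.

L = (-147 - 144·x - 224·x^2 + 256·x^3 + 256·x^4)·Dx + (-56 - 160·x + 384·x^2 + 512·x^3)·Dx^2 + (-150 - 160·x - 192·x^2 + 512·x^3 + 512·x^4)·Dx^3 + (-56 - 160·x + 384·x^2 + 512·x^3)·Dx^4 + (-3 - 16·x + 32·x^2 + 256·x^3 + 256·x^4)·Dx^5  (order 5).
h: a_k = 0, 0, 18, -24, 87/2, -108, 5829/20, -837, 2821209/1120, …
ICs: h(0) = 0, h′(0) = 0, h′′(0) = 36, h′′′(0) = -144, h′′′′(0) = 1044.

f: a_k = 0, -12, 24, -64, 192, -3072/5, 2048, -49152/7, 24576, …
g: a_k = -3, 0, 3/2, 0, -1/8, 0, 1/240, 0, -1/13440, …
h₀=f·g: eliminate ⇒ L₀, order ≤ 2·2.
∫: right-multiply L₀ by Dx.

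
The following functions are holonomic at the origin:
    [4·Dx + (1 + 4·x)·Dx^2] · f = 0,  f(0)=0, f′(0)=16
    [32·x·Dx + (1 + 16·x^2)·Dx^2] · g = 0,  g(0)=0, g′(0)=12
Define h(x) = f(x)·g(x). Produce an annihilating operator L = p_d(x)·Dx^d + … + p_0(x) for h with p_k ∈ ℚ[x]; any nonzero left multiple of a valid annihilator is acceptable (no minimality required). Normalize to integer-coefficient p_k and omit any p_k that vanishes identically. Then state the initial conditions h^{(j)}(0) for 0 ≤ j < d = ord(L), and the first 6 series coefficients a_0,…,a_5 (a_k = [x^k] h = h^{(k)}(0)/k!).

L = (1536 + 11264·x + 81920·x^2 + 638976·x^3 + 1966080·x^4 + 3407872·x^5 + 4194304·x^7)·Dx + (288 + 7936·x + 78848·x^2 + 495616·x^3 + 2228224·x^4 + 6094848·x^5 + 9175040·x^6 + 3145728·x^7 + 14680064·x^8)·Dx^2 + (48 + 1024·x + 12288·x^2 + 79872·x^3 + 368640·x^4 + 1277952·x^5 + 3145728·x^6 + 4718592·x^7 + 3145728·x^8 + 8388608·x^9)·Dx^3 + (5 + 72·x + 592·x^2 + 3584·x^3 + 16896·x^4 + 61440·x^5 + 172032·x^6 + 393216·x^7 + 589824·x^8 + 524288·x^9 + 1048576·x^10)·Dx^4  (order 4).
h: a_k = 0, 0, 192, -384, 0, -1024, …
ICs: h(0) = 0, h′(0) = 0, h′′(0) = 384, h′′′(0) = -2304.

f: a_k = 0, 16, -32, 256/3, -256, 4096/5, …
g: a_k = 0, 12, 0, -64, 0, 3072/5, …
h₀=f·g: eliminate ⇒ L₀, order ≤ 2·2.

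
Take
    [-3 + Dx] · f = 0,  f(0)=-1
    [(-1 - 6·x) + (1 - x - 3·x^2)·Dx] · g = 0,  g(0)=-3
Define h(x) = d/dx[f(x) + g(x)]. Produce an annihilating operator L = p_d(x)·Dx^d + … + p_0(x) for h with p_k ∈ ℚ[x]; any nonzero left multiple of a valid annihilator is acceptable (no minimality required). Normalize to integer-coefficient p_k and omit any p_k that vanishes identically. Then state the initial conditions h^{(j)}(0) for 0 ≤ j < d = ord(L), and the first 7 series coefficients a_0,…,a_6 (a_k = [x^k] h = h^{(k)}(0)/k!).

f: a_k = -1, -3, -9/2, -9/2, -27/8, -81/40, -81/80, …
g: a_k = -3, -3, -12, -21, -57, -120, -291, …
Weyl lclm of L_f,L_g ⇒ L₀ (ord ≤ 2).
Differentiate: ansatz ord ≤ ord L₀ ⇒ L.
L = (54 + 774·x + 864·x^2 + 2916·x^3 + 1458·x^4) + (-33 - 252·x - 477·x^2 - 864·x^3 + 405·x^4 + 486·x^5)·Dx + (5 - 2·x + 63·x^2 - 36·x^3 - 297·x^4 - 162·x^5)·Dx^2  (order 2).
h: a_k = -6, -33, -153/2, -483/2, -4881/8, -70083/40, -364803/80, …
ICs: h(0) = -6, h′(0) = -33.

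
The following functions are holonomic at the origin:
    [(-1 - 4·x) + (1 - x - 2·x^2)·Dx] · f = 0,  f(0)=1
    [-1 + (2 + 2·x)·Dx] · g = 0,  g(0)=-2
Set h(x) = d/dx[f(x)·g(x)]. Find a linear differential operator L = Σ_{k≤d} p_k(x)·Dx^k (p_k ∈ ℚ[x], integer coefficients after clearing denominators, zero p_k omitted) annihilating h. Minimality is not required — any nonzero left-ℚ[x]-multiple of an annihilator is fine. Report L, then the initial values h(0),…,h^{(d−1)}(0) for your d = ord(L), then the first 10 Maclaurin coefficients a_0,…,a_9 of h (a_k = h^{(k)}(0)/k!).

f: a_k = 1, 1, 3, 5, 11, 21, 43, 85, 171, 341, …
g: a_k = -2, -1, 1/4, -1/8, 5/64, -7/128, 21/512, -33/1024, 429/16384, -715/32768, …
f·g: L₀ = L_f ⊗_s L_g, ord ≤ 1·1.
h=h₀': d/dx-closure on L₀ ⇒ L.
L = (9 + 20·x + 20·x^2) + (-2 - 2·x + 8·x^2 + 8·x^3)·Dx  (order 1).
h: a_k = -3, -27/2, -309/8, -1683/16, -33345/128, -160749/256, -1497321/1024, -6851331/2048, -246538521/32768, -1095957705/65536, …
ICs: h(0) = -3.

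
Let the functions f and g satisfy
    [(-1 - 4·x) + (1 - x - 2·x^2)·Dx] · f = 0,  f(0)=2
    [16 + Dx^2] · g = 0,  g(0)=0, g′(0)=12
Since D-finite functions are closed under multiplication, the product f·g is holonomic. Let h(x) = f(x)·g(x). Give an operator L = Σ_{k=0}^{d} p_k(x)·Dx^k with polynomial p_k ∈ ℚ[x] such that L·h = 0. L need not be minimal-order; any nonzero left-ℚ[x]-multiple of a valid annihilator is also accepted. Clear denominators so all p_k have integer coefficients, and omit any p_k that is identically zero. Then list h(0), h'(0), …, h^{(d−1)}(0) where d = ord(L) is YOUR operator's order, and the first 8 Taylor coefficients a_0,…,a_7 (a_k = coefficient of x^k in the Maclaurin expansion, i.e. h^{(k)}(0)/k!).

f: a_k = 2, 2, 6, 10, 22, 42, 86, 170, …
g: a_k = 0, 12, 0, -32, 0, 128/5, 0, -1024/105, …
Product ⇒ symmetric product L₀, ord ≤ 2.
L = (-12 + 16·x + 32·x^2) + (2 + 8·x)·Dx + (-1 + x + 2·x^2)·Dx^2  (order 2).
h: a_k = 0, 24, 24, 8, 56, 616/5, 1176/5, 9704/21, …
ICs: h(0) = 0, h′(0) = 24.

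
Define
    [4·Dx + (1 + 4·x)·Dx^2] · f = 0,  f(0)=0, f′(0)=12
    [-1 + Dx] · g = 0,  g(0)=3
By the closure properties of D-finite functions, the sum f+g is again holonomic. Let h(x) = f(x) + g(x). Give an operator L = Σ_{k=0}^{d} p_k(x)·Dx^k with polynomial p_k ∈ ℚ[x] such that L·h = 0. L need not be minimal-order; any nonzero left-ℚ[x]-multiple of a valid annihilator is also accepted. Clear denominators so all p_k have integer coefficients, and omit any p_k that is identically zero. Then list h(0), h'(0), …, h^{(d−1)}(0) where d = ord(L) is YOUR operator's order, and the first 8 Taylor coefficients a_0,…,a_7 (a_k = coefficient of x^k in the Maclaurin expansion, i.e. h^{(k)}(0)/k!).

L = (-36 - 16·x)·Dx + (31 - 8·x - 16·x^2)·Dx^2 + (5 + 24·x + 16·x^2)·Dx^3  (order 3).
h: a_k = 3, 15, -45/2, 129/2, -1535/8, 24577/40, -491519/240, 11796481/1680, …
ICs: h(0) = 3, h′(0) = 15, h′′(0) = -45.

f: a_k = 0, 12, -24, 64, -192, 3072/5, -2048, 49152/7, …
g: a_k = 3, 3, 3/2, 1/2, 1/8, 1/40, 1/240, 1/1680, …
L₀ := lclm(L_f,L_g); ord L₀ ≤ 2+1.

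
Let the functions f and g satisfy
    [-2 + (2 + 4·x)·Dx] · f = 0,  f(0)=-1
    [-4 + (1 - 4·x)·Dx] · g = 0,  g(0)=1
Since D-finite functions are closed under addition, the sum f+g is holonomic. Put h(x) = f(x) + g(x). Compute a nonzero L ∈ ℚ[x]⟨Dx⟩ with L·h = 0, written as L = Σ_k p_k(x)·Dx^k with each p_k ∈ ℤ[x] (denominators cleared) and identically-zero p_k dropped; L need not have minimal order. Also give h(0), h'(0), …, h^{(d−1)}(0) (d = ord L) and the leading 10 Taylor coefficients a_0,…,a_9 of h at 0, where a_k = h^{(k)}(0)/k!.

L = (12 + 16·x) + (-11 - 40·x - 48·x^2)·Dx + (1 + 2·x - 16·x^2 - 32·x^3)·Dx^2  (order 2).
h: a_k = 0, 3, 33/2, 127/2, 2053/8, 8185/8, 65557/16, 262111/16, 8389037/128, 33553717/128, …
ICs: h(0) = 0, h′(0) = 3.

f: a_k = -1, -1, 1/2, -1/2, 5/8, -7/8, 21/16, -33/16, 429/128, -715/128, …
g: a_k = 1, 4, 16, 64, 256, 1024, 4096, 16384, 65536, 262144, …
L₀ := lclm(L_f,L_g); ord L₀ ≤ 1+1.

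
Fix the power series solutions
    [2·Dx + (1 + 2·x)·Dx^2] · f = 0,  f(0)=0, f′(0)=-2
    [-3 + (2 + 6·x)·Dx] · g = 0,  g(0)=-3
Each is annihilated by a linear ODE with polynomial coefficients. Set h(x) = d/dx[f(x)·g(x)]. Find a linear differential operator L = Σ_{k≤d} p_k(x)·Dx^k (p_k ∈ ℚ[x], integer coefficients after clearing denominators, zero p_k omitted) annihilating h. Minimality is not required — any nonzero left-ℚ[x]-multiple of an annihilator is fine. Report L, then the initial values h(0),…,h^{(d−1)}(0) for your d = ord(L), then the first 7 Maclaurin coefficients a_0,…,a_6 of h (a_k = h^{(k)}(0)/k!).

f: a_k = 0, -2, 2, -8/3, 4, -32/5, 32/3, …
g: a_k = -3, -9/2, 27/8, -81/16, 1215/128, -5103/256, 45927/1024, …
f·g: L₀ = L_f ⊗_s L_g, ord ≤ 2·1.
h=h₀': d/dx-closure on L₀ ⇒ L.
L = (39 + 180·x + 108·x^2) + (116 + 756·x + 1512·x^2 + 864·x^3)·Dx + (20 + 184·x + 612·x^2 + 864·x^3 + 432·x^4)·Dx^2  (order 2).
h: a_k = 6, 6, -93/4, 135/2, -11811/64, 158691/320, -3402537/2560, …
ICs: h(0) = 6, h′(0) = 6.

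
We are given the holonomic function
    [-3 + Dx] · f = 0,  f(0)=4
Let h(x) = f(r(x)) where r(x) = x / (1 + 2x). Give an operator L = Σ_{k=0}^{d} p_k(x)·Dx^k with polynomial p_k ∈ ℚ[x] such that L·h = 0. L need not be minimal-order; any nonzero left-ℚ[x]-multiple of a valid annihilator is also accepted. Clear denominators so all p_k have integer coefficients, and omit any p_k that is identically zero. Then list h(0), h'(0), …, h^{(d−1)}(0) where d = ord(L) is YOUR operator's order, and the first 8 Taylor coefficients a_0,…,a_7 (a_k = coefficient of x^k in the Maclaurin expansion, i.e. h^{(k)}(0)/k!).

f: a_k = 4, 12, 18, 18, 27/2, 81/10, 81/20, 243/140, …
h₀=f(r): pull back L_f along r ⇒ L₀.
L = -3 + (1 + 4·x + 4·x^2)·Dx  (order 1).
h: a_k = 4, 12, -6, -6, 51/2, -519/10, 1581/20, -12441/140, …
ICs: h(0) = 4.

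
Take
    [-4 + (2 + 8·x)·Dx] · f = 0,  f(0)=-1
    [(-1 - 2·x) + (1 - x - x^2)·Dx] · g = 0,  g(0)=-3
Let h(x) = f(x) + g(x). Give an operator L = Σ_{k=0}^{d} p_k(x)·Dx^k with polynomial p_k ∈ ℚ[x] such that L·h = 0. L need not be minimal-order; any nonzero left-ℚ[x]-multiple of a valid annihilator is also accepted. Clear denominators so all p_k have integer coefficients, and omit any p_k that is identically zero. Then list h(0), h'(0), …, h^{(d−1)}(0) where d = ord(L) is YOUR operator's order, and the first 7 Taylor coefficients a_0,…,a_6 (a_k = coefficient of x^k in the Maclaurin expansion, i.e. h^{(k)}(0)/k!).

L = (12 + 48·x + 48·x^2 + 40·x^3) + (-8 - 30·x - 114·x^2 - 152·x^3 - 100·x^4)·Dx + (-1 + 5·x + 39·x^2 - 6·x^3 - 82·x^4 - 40·x^5)·Dx^2  (order 2).
h: a_k = -4, -5, -4, -13, -5, -52, 45, …
ICs: h(0) = -4, h′(0) = -5.

f: a_k = -1, -2, 2, -4, 10, -28, 84, …
g: a_k = -3, -3, -6, -9, -15, -24, -39, …
L₀ := lclm(L_f,L_g); ord L₀ ≤ 1+1.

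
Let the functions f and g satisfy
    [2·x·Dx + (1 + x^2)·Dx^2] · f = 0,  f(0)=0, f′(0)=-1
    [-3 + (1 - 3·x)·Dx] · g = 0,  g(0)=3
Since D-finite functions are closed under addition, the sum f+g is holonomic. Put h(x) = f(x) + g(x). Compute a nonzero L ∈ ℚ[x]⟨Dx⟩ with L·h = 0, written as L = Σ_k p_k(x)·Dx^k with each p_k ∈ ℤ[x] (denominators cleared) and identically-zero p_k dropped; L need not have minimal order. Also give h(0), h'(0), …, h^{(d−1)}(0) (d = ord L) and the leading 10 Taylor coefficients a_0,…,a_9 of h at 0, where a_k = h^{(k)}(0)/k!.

L = (6 - 72·x - 18·x^2)·Dx + (-28 + 6·x - 60·x^2 - 18·x^3)·Dx^2 + (3 - 8·x - 8·x^3 - 3·x^4)·Dx^3  (order 3).
h: a_k = 3, 8, 27, 244/3, 243, 3644/5, 2187, 45928/7, 19683, 531440/9, …
ICs: h(0) = 3, h′(0) = 8, h′′(0) = 54.

f: a_k = 0, -1, 0, 1/3, 0, -1/5, 0, 1/7, 0, -1/9, …
g: a_k = 3, 9, 27, 81, 243, 729, 2187, 6561, 19683, 59049, …
L₀ := lclm(L_f,L_g); ord L₀ ≤ 2+1.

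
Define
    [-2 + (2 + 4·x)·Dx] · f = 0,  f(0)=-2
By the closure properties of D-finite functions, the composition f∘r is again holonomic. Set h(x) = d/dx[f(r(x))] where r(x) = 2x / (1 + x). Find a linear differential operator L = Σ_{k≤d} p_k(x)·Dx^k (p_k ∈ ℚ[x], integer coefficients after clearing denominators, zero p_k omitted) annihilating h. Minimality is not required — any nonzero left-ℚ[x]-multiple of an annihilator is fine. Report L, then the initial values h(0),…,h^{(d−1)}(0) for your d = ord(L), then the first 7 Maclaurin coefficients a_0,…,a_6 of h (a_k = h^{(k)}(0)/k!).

f: a_k = -2, -2, 1, -1, 5/4, -7/4, 21/8, …
f∘r: x↦r, Dx↦Dx/r' in L_f ⇒ L₀.
h₀' ⇒ L via d/dx closure of L₀.
L = (-4 - 10·x) + (-1 - 6·x - 5·x^2)·Dx  (order 1).
h: a_k = -4, 16, -60, 240, -1020, 4512, -20468, …
ICs: h(0) = -4.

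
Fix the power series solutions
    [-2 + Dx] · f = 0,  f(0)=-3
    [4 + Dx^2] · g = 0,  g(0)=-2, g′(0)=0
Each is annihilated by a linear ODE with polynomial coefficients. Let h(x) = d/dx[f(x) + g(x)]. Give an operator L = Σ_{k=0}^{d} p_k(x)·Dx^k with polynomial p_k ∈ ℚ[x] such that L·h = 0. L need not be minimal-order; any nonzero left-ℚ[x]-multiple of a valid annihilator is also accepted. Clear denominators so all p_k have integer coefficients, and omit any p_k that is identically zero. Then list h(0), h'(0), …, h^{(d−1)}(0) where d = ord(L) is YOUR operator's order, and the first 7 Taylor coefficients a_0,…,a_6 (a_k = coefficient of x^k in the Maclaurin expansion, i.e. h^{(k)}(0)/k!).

L = 8 - 4·Dx + 2·Dx^2 - Dx^3  (order 3).
h: a_k = -6, -4, -12, -40/3, -4, -8/15, -8/15, …
ICs: h(0) = -6, h′(0) = -4, h′′(0) = -24.

f: a_k = -3, -6, -6, -4, -2, -4/5, -4/15, …
g: a_k = -2, 0, 4, 0, -4/3, 0, 8/45, …
Weyl lclm of L_f,L_g ⇒ L₀ (ord ≤ 3).
Differentiate: ansatz ord ≤ ord L₀ ⇒ L.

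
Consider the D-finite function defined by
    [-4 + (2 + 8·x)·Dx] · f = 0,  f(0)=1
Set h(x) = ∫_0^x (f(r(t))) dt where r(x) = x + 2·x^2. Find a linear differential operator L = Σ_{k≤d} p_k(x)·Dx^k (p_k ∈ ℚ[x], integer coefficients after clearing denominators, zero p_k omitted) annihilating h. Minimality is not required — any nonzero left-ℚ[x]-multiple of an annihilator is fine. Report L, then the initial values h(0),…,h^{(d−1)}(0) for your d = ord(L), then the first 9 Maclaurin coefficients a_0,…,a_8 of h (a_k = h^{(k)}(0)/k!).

f: a_k = 1, 2, -2, 4, -10, 28, -84, 264, -858, …
h₀=f(r): pull back L_f along r ⇒ L₀.
h=∫h₀ ⇒ L = L₀·Dx.
L = (-2 - 8·x)·Dx + (1 + 4·x + 8·x^2)·Dx^2  (order 2).
h: a_k = 0, 1, 1, 2/3, -1, 6/5, -2/3, -12/7, 7, …
ICs: h(0) = 0, h′(0) = 1.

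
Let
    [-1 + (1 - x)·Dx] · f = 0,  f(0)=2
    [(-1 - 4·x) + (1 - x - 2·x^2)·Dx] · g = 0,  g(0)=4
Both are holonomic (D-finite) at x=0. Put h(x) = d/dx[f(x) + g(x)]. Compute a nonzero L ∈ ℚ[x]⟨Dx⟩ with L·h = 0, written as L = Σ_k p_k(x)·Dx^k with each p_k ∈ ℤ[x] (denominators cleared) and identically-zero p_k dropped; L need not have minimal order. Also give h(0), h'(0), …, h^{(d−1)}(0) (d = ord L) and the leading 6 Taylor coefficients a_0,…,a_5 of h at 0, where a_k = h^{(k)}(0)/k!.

L = (-6 - 48·x - 96·x^3 + 24·x^4) + (6 + 18·x - 12·x^2 + 24·x^3 - 90·x^4 + 24·x^5)·Dx + (-1 + 2·x - 5·x^2 + 12·x^3 + 2·x^4 - 14·x^5 + 4·x^6)·Dx^2  (order 2).
h: a_k = 6, 28, 66, 184, 430, 1044, …
ICs: h(0) = 6, h′(0) = 28.

f: a_k = 2, 2, 2, 2, 2, 2, …
g: a_k = 4, 4, 12, 20, 44, 84, …
L₀ := lclm(L_f,L_g); ord L₀ ≤ 1+1.
h=h₀': d/dx-closure on L₀ ⇒ L.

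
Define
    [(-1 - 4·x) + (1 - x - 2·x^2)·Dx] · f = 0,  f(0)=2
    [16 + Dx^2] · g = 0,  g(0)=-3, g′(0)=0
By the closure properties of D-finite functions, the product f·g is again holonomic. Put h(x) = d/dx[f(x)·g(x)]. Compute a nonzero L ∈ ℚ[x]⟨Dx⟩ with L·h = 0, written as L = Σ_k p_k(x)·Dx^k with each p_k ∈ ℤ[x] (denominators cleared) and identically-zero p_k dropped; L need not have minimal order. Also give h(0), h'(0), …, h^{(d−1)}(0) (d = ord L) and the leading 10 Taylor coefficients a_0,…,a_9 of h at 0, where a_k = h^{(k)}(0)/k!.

L = (4 - 128·x - 192·x^2 + 256·x^3 + 256·x^4) + (-5 - 12·x + 48·x^2 + 64·x^3)·Dx + (3 - 7·x - 10·x^2 + 16·x^3 + 16·x^4)·Dx^2  (order 2).
h: a_k = -6, 60, 54, 56, 250, 3364/5, 22274/15, 358384/105, 268038/35, 16121164/945, …
ICs: h(0) = -6, h′(0) = 60.

f: a_k = 2, 2, 6, 10, 22, 42, 86, 170, 342, 682, …
g: a_k = -3, 0, 24, 0, -32, 0, 256/15, 0, -512/105, 0, …
Sym-product of L_f,L_g gives L₀ (≤ ord 2).
h=h₀': d/dx-closure on L₀ ⇒ L.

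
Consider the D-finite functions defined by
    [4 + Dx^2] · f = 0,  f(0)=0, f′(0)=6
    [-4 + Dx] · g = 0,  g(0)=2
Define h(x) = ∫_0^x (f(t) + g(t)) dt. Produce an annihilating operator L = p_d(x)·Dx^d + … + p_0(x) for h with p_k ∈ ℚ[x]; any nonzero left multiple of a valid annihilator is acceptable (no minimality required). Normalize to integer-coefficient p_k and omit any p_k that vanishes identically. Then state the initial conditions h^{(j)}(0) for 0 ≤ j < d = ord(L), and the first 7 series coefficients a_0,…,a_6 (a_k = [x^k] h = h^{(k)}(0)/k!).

f: a_k = 0, 6, 0, -4, 0, 4/5, 0, …
g: a_k = 2, 8, 16, 64/3, 64/3, 256/15, 512/45, …
Weyl lclm of L_f,L_g ⇒ L₀ (ord ≤ 3).
h=∫₀ˣh₀: take L = L₀·Dx.
L = -16·Dx + 4·Dx^2 - 4·Dx^3 + Dx^4  (order 4).
h: a_k = 0, 2, 7, 16/3, 13/3, 64/15, 134/45, …
ICs: h(0) = 0, h′(0) = 2, h′′(0) = 14, h′′′(0) = 32.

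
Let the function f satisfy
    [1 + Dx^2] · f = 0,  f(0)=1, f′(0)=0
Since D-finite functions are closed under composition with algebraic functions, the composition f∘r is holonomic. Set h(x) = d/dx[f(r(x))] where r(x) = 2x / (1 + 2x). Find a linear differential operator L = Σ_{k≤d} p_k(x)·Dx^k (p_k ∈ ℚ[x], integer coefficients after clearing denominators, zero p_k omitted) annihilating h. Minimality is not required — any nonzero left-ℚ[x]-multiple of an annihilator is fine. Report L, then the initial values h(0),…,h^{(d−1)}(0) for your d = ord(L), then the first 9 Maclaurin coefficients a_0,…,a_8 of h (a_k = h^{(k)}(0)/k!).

f: a_k = 1, 0, -1/2, 0, 1/24, 0, -1/720, 0, 1/40320, …
f∘r: x↦r, Dx↦Dx/r' in L_f ⇒ L₀.
h₀' ⇒ L via d/dx closure of L₀.
L = (28 + 96·x + 96·x^2) + (12 + 72·x + 144·x^2 + 96·x^3)·Dx + (1 + 8·x + 24·x^2 + 32·x^3 + 16·x^4)·Dx^2  (order 2).
h: a_k = 0, -4, 24, -280/3, 880/3, -12008/15, 9744/5, -267184/63, 281312/35, …
ICs: h(0) = 0, h′(0) = -4.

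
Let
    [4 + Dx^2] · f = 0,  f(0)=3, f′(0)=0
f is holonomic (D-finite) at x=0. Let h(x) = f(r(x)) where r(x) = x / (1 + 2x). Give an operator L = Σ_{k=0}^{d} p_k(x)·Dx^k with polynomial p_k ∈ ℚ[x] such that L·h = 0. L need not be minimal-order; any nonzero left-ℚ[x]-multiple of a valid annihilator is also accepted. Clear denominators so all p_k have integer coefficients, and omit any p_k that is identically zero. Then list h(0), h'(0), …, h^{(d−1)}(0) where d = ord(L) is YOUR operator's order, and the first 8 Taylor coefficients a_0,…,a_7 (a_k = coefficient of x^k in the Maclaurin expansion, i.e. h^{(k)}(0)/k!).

L = 4 + (4 + 24·x + 48·x^2 + 32·x^3)·Dx + (1 + 8·x + 24·x^2 + 32·x^3 + 16·x^4)·Dx^2  (order 2).
h: a_k = 3, 0, -6, 24, -70, 176, -6004/15, 4176/5, …
ICs: h(0) = 3, h′(0) = 0.

f: a_k = 3, 0, -6, 0, 2, 0, -4/15, 0, …
L₀ from L_f via x↦r, Dx↦r'^{-1}Dx.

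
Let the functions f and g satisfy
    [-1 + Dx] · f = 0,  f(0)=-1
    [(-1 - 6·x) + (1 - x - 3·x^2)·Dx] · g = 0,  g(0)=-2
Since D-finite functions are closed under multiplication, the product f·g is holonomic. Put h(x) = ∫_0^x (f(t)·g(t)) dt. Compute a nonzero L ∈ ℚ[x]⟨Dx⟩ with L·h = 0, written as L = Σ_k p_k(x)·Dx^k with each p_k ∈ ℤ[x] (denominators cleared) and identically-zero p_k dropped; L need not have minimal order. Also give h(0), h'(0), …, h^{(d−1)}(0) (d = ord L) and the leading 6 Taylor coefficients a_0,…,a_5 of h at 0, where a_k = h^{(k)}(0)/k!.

f: a_k = -1, -1, -1/2, -1/6, -1/24, -1/120, …
g: a_k = -2, -2, -8, -14, -38, -80, …
Product ⇒ symmetric product L₀, ord ≤ 1.
∫: right-multiply L₀ by Dx.
L = (2 + 5·x - 3·x^2)·Dx + (-1 + x + 3·x^2)·Dx^2  (order 2).
h: a_k = 0, 2, 2, 11/3, 35/6, 677/60, …
ICs: h(0) = 0, h′(0) = 2.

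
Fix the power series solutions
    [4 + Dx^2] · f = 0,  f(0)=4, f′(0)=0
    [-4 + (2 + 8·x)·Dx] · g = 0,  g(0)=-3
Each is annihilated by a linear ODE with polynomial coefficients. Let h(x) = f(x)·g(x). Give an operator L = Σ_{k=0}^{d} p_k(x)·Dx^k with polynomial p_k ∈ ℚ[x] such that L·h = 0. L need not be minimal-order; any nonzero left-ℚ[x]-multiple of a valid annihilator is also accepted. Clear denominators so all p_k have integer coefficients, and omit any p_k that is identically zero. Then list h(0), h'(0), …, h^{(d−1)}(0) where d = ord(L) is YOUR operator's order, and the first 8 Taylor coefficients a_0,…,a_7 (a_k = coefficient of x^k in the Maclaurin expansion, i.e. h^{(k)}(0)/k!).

L = (16 + 32·x + 64·x^2) + (-4 - 16·x)·Dx + (1 + 8·x + 16·x^2)·Dx^2  (order 2).
h: a_k = -12, -24, 48, 0, 64, -256, 11776/15, -37888/15, …
ICs: h(0) = -12, h′(0) = -24.

f: a_k = 4, 0, -8, 0, 8/3, 0, -16/45, 0, …
g: a_k = -3, -6, 6, -12, 30, -84, 252, -792, …
h₀=f·g: eliminate ⇒ L₀, order ≤ 2·1.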